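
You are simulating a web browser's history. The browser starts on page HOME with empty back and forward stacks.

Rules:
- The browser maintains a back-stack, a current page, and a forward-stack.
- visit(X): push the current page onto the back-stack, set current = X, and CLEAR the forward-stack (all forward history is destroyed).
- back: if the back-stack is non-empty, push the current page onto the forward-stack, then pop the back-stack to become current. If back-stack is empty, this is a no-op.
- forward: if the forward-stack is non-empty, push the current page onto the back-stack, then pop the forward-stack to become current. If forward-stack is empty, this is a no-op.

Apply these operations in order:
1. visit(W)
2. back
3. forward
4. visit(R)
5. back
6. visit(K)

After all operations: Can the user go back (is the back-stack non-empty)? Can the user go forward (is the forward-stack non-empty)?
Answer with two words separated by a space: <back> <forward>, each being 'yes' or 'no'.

After 1 (visit(W)): cur=W back=1 fwd=0
After 2 (back): cur=HOME back=0 fwd=1
After 3 (forward): cur=W back=1 fwd=0
After 4 (visit(R)): cur=R back=2 fwd=0
After 5 (back): cur=W back=1 fwd=1
After 6 (visit(K)): cur=K back=2 fwd=0

Answer: yes no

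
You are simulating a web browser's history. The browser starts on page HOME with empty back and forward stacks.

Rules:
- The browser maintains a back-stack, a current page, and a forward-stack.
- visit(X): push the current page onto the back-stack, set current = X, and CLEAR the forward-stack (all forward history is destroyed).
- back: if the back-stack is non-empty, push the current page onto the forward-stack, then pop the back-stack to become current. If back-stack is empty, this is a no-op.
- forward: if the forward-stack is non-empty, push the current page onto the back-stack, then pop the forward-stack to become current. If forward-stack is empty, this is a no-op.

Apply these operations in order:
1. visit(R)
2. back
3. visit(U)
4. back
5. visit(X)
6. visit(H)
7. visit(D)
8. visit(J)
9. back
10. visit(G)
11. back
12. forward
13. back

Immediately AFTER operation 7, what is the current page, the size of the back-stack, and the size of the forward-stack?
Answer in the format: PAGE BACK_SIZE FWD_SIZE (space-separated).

After 1 (visit(R)): cur=R back=1 fwd=0
After 2 (back): cur=HOME back=0 fwd=1
After 3 (visit(U)): cur=U back=1 fwd=0
After 4 (back): cur=HOME back=0 fwd=1
After 5 (visit(X)): cur=X back=1 fwd=0
After 6 (visit(H)): cur=H back=2 fwd=0
After 7 (visit(D)): cur=D back=3 fwd=0

D 3 0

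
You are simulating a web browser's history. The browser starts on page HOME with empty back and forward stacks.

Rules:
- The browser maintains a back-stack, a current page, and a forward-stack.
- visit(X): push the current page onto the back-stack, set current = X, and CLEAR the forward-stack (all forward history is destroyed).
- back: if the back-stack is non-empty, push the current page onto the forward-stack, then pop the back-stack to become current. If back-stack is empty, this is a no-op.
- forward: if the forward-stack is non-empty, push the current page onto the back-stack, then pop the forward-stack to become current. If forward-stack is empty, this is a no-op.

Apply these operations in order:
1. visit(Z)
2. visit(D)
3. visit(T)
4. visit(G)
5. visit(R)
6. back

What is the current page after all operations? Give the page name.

Answer: G

Derivation:
After 1 (visit(Z)): cur=Z back=1 fwd=0
After 2 (visit(D)): cur=D back=2 fwd=0
After 3 (visit(T)): cur=T back=3 fwd=0
After 4 (visit(G)): cur=G back=4 fwd=0
After 5 (visit(R)): cur=R back=5 fwd=0
After 6 (back): cur=G back=4 fwd=1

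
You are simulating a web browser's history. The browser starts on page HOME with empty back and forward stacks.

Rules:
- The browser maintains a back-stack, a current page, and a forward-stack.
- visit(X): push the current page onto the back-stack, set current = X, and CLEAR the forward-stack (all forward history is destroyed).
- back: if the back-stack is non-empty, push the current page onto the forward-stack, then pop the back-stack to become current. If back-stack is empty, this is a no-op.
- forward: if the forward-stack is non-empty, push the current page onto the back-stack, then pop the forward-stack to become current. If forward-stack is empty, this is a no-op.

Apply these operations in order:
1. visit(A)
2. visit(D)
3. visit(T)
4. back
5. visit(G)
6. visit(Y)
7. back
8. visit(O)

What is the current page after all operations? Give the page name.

Answer: O

Derivation:
After 1 (visit(A)): cur=A back=1 fwd=0
After 2 (visit(D)): cur=D back=2 fwd=0
After 3 (visit(T)): cur=T back=3 fwd=0
After 4 (back): cur=D back=2 fwd=1
After 5 (visit(G)): cur=G back=3 fwd=0
After 6 (visit(Y)): cur=Y back=4 fwd=0
After 7 (back): cur=G back=3 fwd=1
After 8 (visit(O)): cur=O back=4 fwd=0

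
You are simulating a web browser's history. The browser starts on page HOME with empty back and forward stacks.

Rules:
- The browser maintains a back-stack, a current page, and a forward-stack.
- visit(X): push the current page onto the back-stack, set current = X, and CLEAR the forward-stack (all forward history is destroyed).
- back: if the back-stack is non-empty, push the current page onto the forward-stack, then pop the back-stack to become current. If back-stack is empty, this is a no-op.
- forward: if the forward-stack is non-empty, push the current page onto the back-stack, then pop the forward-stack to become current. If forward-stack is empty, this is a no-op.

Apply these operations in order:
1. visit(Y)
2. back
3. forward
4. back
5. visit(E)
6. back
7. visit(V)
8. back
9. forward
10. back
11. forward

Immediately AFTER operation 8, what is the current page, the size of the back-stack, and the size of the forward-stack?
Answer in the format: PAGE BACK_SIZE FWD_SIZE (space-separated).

After 1 (visit(Y)): cur=Y back=1 fwd=0
After 2 (back): cur=HOME back=0 fwd=1
After 3 (forward): cur=Y back=1 fwd=0
After 4 (back): cur=HOME back=0 fwd=1
After 5 (visit(E)): cur=E back=1 fwd=0
After 6 (back): cur=HOME back=0 fwd=1
After 7 (visit(V)): cur=V back=1 fwd=0
After 8 (back): cur=HOME back=0 fwd=1

HOME 0 1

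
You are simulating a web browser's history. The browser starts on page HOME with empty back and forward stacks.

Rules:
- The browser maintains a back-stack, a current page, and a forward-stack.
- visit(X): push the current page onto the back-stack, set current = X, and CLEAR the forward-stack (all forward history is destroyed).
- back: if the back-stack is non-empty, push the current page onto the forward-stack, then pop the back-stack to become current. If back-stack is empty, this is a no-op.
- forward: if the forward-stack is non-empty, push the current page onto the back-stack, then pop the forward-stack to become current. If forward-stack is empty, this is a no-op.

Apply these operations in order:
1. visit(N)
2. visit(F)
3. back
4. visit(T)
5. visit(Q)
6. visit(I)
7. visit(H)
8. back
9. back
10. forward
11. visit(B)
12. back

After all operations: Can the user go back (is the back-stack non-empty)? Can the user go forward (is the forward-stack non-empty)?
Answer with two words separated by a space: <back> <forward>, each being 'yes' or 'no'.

Answer: yes yes

Derivation:
After 1 (visit(N)): cur=N back=1 fwd=0
After 2 (visit(F)): cur=F back=2 fwd=0
After 3 (back): cur=N back=1 fwd=1
After 4 (visit(T)): cur=T back=2 fwd=0
After 5 (visit(Q)): cur=Q back=3 fwd=0
After 6 (visit(I)): cur=I back=4 fwd=0
After 7 (visit(H)): cur=H back=5 fwd=0
After 8 (back): cur=I back=4 fwd=1
After 9 (back): cur=Q back=3 fwd=2
After 10 (forward): cur=I back=4 fwd=1
After 11 (visit(B)): cur=B back=5 fwd=0
After 12 (back): cur=I back=4 fwd=1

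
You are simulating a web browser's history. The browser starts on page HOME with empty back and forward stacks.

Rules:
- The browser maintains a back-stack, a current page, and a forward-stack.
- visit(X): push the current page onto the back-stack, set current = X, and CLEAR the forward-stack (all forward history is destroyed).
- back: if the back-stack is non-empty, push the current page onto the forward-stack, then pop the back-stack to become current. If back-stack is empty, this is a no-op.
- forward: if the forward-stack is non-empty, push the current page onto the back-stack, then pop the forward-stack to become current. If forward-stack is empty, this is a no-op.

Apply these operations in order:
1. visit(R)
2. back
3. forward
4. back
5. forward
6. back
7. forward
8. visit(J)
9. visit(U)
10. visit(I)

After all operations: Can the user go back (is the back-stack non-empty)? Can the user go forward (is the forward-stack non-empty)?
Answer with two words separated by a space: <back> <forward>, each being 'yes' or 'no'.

After 1 (visit(R)): cur=R back=1 fwd=0
After 2 (back): cur=HOME back=0 fwd=1
After 3 (forward): cur=R back=1 fwd=0
After 4 (back): cur=HOME back=0 fwd=1
After 5 (forward): cur=R back=1 fwd=0
After 6 (back): cur=HOME back=0 fwd=1
After 7 (forward): cur=R back=1 fwd=0
After 8 (visit(J)): cur=J back=2 fwd=0
After 9 (visit(U)): cur=U back=3 fwd=0
After 10 (visit(I)): cur=I back=4 fwd=0

Answer: yes no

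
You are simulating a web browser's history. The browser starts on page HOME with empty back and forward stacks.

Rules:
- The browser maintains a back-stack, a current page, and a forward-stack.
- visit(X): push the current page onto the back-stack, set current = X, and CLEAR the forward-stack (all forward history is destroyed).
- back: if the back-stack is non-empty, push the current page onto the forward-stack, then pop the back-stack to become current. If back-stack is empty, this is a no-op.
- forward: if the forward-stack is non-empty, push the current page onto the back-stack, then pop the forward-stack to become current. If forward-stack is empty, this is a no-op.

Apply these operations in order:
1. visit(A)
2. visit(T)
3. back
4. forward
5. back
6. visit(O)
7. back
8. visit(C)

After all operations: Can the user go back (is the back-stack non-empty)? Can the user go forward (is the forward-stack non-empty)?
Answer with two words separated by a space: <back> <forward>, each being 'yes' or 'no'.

After 1 (visit(A)): cur=A back=1 fwd=0
After 2 (visit(T)): cur=T back=2 fwd=0
After 3 (back): cur=A back=1 fwd=1
After 4 (forward): cur=T back=2 fwd=0
After 5 (back): cur=A back=1 fwd=1
After 6 (visit(O)): cur=O back=2 fwd=0
After 7 (back): cur=A back=1 fwd=1
After 8 (visit(C)): cur=C back=2 fwd=0

Answer: yes no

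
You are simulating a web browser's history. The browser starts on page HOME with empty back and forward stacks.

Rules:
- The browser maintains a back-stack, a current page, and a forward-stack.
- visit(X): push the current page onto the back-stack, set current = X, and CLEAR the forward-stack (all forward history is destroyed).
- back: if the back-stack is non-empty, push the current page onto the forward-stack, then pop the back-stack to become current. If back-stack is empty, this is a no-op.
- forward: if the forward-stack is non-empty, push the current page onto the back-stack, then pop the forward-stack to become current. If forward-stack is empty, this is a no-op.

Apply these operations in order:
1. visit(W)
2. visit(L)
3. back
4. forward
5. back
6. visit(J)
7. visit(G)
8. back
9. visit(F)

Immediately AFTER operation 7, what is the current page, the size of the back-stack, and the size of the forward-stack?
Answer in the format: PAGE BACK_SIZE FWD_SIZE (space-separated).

After 1 (visit(W)): cur=W back=1 fwd=0
After 2 (visit(L)): cur=L back=2 fwd=0
After 3 (back): cur=W back=1 fwd=1
After 4 (forward): cur=L back=2 fwd=0
After 5 (back): cur=W back=1 fwd=1
After 6 (visit(J)): cur=J back=2 fwd=0
After 7 (visit(G)): cur=G back=3 fwd=0

G 3 0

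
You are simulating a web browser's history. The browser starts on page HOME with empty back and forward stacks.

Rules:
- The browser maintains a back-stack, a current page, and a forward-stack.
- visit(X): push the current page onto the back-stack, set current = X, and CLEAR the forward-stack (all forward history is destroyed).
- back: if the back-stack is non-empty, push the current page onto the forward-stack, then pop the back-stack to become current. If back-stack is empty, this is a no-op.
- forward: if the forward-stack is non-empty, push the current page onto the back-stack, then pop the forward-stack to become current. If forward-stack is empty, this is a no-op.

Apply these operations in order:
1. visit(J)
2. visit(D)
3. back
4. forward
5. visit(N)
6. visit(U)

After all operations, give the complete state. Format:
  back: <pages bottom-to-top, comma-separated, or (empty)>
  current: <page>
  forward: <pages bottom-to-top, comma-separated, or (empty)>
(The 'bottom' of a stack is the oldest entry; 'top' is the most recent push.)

After 1 (visit(J)): cur=J back=1 fwd=0
After 2 (visit(D)): cur=D back=2 fwd=0
After 3 (back): cur=J back=1 fwd=1
After 4 (forward): cur=D back=2 fwd=0
After 5 (visit(N)): cur=N back=3 fwd=0
After 6 (visit(U)): cur=U back=4 fwd=0

Answer: back: HOME,J,D,N
current: U
forward: (empty)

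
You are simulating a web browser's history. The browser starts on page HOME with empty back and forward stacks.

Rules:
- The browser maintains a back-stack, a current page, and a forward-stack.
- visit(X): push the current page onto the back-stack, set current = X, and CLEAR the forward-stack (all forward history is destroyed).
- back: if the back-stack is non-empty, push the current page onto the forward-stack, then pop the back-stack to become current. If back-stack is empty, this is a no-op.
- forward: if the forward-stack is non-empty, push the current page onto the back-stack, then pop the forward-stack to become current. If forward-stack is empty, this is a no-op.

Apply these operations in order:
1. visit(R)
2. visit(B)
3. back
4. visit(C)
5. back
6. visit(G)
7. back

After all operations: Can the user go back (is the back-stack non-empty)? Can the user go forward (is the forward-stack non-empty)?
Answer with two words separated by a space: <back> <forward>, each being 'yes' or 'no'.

After 1 (visit(R)): cur=R back=1 fwd=0
After 2 (visit(B)): cur=B back=2 fwd=0
After 3 (back): cur=R back=1 fwd=1
After 4 (visit(C)): cur=C back=2 fwd=0
After 5 (back): cur=R back=1 fwd=1
After 6 (visit(G)): cur=G back=2 fwd=0
After 7 (back): cur=R back=1 fwd=1

Answer: yes yes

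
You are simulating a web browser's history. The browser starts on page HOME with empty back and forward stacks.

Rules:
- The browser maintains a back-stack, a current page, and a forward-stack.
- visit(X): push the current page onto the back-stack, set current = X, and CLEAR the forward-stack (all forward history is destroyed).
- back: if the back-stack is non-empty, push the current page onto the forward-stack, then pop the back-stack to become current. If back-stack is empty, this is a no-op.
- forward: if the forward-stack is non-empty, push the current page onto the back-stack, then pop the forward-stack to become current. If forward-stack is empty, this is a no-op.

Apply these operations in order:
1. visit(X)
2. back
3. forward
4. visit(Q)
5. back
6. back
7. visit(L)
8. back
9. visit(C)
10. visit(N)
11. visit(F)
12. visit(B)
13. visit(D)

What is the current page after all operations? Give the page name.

Answer: D

Derivation:
After 1 (visit(X)): cur=X back=1 fwd=0
After 2 (back): cur=HOME back=0 fwd=1
After 3 (forward): cur=X back=1 fwd=0
After 4 (visit(Q)): cur=Q back=2 fwd=0
After 5 (back): cur=X back=1 fwd=1
After 6 (back): cur=HOME back=0 fwd=2
After 7 (visit(L)): cur=L back=1 fwd=0
After 8 (back): cur=HOME back=0 fwd=1
After 9 (visit(C)): cur=C back=1 fwd=0
After 10 (visit(N)): cur=N back=2 fwd=0
After 11 (visit(F)): cur=F back=3 fwd=0
After 12 (visit(B)): cur=B back=4 fwd=0
After 13 (visit(D)): cur=D back=5 fwd=0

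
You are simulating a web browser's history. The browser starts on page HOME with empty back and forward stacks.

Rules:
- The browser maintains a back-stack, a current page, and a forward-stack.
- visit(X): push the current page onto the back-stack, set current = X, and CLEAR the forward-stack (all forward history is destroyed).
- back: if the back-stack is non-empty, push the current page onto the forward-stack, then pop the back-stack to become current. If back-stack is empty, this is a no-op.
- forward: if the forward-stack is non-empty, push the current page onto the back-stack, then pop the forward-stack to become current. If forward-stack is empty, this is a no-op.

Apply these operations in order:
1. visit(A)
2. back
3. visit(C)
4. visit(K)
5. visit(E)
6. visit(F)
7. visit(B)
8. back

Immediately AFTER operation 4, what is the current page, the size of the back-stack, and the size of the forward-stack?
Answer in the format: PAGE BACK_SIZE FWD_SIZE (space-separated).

After 1 (visit(A)): cur=A back=1 fwd=0
After 2 (back): cur=HOME back=0 fwd=1
After 3 (visit(C)): cur=C back=1 fwd=0
After 4 (visit(K)): cur=K back=2 fwd=0

K 2 0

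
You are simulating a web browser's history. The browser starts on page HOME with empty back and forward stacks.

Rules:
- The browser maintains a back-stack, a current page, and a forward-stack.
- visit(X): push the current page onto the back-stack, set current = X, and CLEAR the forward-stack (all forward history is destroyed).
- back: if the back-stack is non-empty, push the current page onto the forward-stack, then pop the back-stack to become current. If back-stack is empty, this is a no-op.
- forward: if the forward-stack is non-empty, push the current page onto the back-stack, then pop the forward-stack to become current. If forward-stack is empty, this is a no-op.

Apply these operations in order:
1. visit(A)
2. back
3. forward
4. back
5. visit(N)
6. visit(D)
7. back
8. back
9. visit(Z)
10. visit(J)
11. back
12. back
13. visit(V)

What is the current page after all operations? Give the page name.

Answer: V

Derivation:
After 1 (visit(A)): cur=A back=1 fwd=0
After 2 (back): cur=HOME back=0 fwd=1
After 3 (forward): cur=A back=1 fwd=0
After 4 (back): cur=HOME back=0 fwd=1
After 5 (visit(N)): cur=N back=1 fwd=0
After 6 (visit(D)): cur=D back=2 fwd=0
After 7 (back): cur=N back=1 fwd=1
After 8 (back): cur=HOME back=0 fwd=2
After 9 (visit(Z)): cur=Z back=1 fwd=0
After 10 (visit(J)): cur=J back=2 fwd=0
After 11 (back): cur=Z back=1 fwd=1
After 12 (back): cur=HOME back=0 fwd=2
After 13 (visit(V)): cur=V back=1 fwd=0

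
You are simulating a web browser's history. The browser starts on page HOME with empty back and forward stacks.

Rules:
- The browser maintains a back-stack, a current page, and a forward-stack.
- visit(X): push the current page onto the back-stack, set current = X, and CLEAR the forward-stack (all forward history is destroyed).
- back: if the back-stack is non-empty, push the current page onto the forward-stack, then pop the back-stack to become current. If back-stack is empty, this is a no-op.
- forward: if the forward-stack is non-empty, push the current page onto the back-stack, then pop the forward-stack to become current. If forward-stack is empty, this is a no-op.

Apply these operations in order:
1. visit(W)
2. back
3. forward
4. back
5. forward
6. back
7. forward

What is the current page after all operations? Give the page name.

After 1 (visit(W)): cur=W back=1 fwd=0
After 2 (back): cur=HOME back=0 fwd=1
After 3 (forward): cur=W back=1 fwd=0
After 4 (back): cur=HOME back=0 fwd=1
After 5 (forward): cur=W back=1 fwd=0
After 6 (back): cur=HOME back=0 fwd=1
After 7 (forward): cur=W back=1 fwd=0

Answer: W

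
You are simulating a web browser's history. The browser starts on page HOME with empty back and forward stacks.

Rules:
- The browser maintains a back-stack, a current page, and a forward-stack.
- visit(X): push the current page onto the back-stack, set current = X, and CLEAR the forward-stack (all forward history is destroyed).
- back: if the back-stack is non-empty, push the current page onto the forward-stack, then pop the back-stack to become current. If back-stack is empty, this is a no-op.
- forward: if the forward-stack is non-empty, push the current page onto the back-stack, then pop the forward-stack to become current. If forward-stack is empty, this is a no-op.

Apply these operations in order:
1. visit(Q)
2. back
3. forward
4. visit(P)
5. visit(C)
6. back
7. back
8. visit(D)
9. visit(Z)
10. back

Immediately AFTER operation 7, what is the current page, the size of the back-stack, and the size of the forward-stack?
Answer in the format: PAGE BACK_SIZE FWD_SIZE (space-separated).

After 1 (visit(Q)): cur=Q back=1 fwd=0
After 2 (back): cur=HOME back=0 fwd=1
After 3 (forward): cur=Q back=1 fwd=0
After 4 (visit(P)): cur=P back=2 fwd=0
After 5 (visit(C)): cur=C back=3 fwd=0
After 6 (back): cur=P back=2 fwd=1
After 7 (back): cur=Q back=1 fwd=2

Q 1 2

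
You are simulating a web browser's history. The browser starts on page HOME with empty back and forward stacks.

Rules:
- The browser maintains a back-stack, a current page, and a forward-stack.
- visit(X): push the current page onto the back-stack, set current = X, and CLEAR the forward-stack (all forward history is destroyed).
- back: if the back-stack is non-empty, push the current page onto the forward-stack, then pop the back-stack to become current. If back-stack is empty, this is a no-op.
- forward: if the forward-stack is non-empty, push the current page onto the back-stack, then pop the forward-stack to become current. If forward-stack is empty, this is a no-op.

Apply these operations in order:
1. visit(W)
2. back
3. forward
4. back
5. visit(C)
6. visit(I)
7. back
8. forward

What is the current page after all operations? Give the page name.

Answer: I

Derivation:
After 1 (visit(W)): cur=W back=1 fwd=0
After 2 (back): cur=HOME back=0 fwd=1
After 3 (forward): cur=W back=1 fwd=0
After 4 (back): cur=HOME back=0 fwd=1
After 5 (visit(C)): cur=C back=1 fwd=0
After 6 (visit(I)): cur=I back=2 fwd=0
After 7 (back): cur=C back=1 fwd=1
After 8 (forward): cur=I back=2 fwd=0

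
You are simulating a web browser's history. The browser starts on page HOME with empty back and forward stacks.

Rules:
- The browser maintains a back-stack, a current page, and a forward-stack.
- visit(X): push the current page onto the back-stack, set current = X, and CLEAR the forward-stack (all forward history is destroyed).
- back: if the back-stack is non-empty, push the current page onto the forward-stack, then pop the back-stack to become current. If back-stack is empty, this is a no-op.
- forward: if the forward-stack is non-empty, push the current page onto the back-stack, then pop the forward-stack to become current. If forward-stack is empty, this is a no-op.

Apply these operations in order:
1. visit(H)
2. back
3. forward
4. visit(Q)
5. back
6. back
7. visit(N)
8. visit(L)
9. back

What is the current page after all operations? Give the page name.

Answer: N

Derivation:
After 1 (visit(H)): cur=H back=1 fwd=0
After 2 (back): cur=HOME back=0 fwd=1
After 3 (forward): cur=H back=1 fwd=0
After 4 (visit(Q)): cur=Q back=2 fwd=0
After 5 (back): cur=H back=1 fwd=1
After 6 (back): cur=HOME back=0 fwd=2
After 7 (visit(N)): cur=N back=1 fwd=0
After 8 (visit(L)): cur=L back=2 fwd=0
After 9 (back): cur=N back=1 fwd=1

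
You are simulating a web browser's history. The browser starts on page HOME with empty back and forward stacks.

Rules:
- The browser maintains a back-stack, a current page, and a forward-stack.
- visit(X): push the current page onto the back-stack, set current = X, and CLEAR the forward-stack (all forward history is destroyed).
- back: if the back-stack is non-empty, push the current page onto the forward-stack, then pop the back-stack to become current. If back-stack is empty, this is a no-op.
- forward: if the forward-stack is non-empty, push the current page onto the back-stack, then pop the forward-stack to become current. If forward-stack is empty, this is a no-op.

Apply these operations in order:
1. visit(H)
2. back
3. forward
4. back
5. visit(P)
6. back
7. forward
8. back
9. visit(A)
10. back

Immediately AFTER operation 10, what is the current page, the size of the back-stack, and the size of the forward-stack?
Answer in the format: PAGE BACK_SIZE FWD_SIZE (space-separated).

After 1 (visit(H)): cur=H back=1 fwd=0
After 2 (back): cur=HOME back=0 fwd=1
After 3 (forward): cur=H back=1 fwd=0
After 4 (back): cur=HOME back=0 fwd=1
After 5 (visit(P)): cur=P back=1 fwd=0
After 6 (back): cur=HOME back=0 fwd=1
After 7 (forward): cur=P back=1 fwd=0
After 8 (back): cur=HOME back=0 fwd=1
After 9 (visit(A)): cur=A back=1 fwd=0
After 10 (back): cur=HOME back=0 fwd=1

HOME 0 1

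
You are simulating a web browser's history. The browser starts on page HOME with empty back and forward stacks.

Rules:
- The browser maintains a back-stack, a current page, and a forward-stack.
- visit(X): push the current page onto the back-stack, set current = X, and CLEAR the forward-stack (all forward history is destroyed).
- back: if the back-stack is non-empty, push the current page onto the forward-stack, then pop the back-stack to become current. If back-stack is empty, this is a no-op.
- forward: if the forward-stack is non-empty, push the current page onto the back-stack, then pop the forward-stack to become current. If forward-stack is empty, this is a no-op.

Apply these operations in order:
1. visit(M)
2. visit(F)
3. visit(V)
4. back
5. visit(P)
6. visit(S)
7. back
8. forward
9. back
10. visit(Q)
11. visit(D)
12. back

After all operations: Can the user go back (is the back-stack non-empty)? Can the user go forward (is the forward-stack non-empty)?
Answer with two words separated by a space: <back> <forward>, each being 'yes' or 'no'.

After 1 (visit(M)): cur=M back=1 fwd=0
After 2 (visit(F)): cur=F back=2 fwd=0
After 3 (visit(V)): cur=V back=3 fwd=0
After 4 (back): cur=F back=2 fwd=1
After 5 (visit(P)): cur=P back=3 fwd=0
After 6 (visit(S)): cur=S back=4 fwd=0
After 7 (back): cur=P back=3 fwd=1
After 8 (forward): cur=S back=4 fwd=0
After 9 (back): cur=P back=3 fwd=1
After 10 (visit(Q)): cur=Q back=4 fwd=0
After 11 (visit(D)): cur=D back=5 fwd=0
After 12 (back): cur=Q back=4 fwd=1

Answer: yes yes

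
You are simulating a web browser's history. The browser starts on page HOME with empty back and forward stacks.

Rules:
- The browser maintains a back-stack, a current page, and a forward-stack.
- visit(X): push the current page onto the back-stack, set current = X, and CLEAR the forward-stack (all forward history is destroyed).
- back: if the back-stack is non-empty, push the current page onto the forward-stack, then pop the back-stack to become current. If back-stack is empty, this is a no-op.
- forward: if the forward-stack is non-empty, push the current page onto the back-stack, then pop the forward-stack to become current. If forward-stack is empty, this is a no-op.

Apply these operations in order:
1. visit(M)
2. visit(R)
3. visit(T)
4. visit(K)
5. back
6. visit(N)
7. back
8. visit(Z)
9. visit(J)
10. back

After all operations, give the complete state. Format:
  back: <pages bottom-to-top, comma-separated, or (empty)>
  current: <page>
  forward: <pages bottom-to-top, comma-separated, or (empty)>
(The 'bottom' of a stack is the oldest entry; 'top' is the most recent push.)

After 1 (visit(M)): cur=M back=1 fwd=0
After 2 (visit(R)): cur=R back=2 fwd=0
After 3 (visit(T)): cur=T back=3 fwd=0
After 4 (visit(K)): cur=K back=4 fwd=0
After 5 (back): cur=T back=3 fwd=1
After 6 (visit(N)): cur=N back=4 fwd=0
After 7 (back): cur=T back=3 fwd=1
After 8 (visit(Z)): cur=Z back=4 fwd=0
After 9 (visit(J)): cur=J back=5 fwd=0
After 10 (back): cur=Z back=4 fwd=1

Answer: back: HOME,M,R,T
current: Z
forward: J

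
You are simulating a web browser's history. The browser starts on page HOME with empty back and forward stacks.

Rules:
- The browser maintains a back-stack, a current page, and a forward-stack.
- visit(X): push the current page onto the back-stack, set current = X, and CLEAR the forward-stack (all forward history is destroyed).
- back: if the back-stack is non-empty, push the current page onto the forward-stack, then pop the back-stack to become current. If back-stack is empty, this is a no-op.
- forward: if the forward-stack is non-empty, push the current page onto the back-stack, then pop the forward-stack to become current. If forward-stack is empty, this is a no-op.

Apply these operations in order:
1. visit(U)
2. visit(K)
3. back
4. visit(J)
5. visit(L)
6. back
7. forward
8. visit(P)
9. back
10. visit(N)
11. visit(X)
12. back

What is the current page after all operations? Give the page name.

After 1 (visit(U)): cur=U back=1 fwd=0
After 2 (visit(K)): cur=K back=2 fwd=0
After 3 (back): cur=U back=1 fwd=1
After 4 (visit(J)): cur=J back=2 fwd=0
After 5 (visit(L)): cur=L back=3 fwd=0
After 6 (back): cur=J back=2 fwd=1
After 7 (forward): cur=L back=3 fwd=0
After 8 (visit(P)): cur=P back=4 fwd=0
After 9 (back): cur=L back=3 fwd=1
After 10 (visit(N)): cur=N back=4 fwd=0
After 11 (visit(X)): cur=X back=5 fwd=0
After 12 (back): cur=N back=4 fwd=1

Answer: N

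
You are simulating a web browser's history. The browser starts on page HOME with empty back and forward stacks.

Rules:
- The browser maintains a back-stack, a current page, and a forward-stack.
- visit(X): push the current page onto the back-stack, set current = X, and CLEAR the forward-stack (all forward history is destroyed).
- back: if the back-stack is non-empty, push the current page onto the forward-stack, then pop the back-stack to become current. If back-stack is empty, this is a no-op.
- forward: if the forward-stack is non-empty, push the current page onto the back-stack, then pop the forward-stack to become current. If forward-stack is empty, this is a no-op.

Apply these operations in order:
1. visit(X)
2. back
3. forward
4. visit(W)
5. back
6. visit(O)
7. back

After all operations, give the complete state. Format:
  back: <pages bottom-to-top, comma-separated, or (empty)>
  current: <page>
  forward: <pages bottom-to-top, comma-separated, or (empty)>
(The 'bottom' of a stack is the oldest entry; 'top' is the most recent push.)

Answer: back: HOME
current: X
forward: O

Derivation:
After 1 (visit(X)): cur=X back=1 fwd=0
After 2 (back): cur=HOME back=0 fwd=1
After 3 (forward): cur=X back=1 fwd=0
After 4 (visit(W)): cur=W back=2 fwd=0
After 5 (back): cur=X back=1 fwd=1
After 6 (visit(O)): cur=O back=2 fwd=0
After 7 (back): cur=X back=1 fwd=1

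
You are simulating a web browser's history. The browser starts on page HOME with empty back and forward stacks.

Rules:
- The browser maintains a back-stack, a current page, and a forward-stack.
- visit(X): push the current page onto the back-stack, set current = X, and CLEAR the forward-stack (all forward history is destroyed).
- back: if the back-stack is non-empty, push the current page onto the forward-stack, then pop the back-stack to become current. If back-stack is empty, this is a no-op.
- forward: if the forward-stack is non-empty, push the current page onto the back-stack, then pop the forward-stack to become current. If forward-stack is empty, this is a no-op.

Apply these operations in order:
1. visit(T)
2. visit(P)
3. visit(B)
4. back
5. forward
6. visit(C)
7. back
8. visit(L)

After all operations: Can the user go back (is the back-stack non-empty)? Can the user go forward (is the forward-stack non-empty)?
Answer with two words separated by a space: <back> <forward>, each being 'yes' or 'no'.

Answer: yes no

Derivation:
After 1 (visit(T)): cur=T back=1 fwd=0
After 2 (visit(P)): cur=P back=2 fwd=0
After 3 (visit(B)): cur=B back=3 fwd=0
After 4 (back): cur=P back=2 fwd=1
After 5 (forward): cur=B back=3 fwd=0
After 6 (visit(C)): cur=C back=4 fwd=0
After 7 (back): cur=B back=3 fwd=1
After 8 (visit(L)): cur=L back=4 fwd=0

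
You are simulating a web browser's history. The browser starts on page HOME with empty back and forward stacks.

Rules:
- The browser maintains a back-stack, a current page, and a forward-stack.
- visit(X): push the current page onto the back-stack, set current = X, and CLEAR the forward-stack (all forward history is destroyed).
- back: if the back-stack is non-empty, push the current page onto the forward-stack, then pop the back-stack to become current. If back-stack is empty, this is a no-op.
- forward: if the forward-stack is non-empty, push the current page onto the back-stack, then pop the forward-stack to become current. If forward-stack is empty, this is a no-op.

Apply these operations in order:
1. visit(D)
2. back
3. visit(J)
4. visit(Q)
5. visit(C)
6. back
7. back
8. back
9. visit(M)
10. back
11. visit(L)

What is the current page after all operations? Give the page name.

Answer: L

Derivation:
After 1 (visit(D)): cur=D back=1 fwd=0
After 2 (back): cur=HOME back=0 fwd=1
After 3 (visit(J)): cur=J back=1 fwd=0
After 4 (visit(Q)): cur=Q back=2 fwd=0
After 5 (visit(C)): cur=C back=3 fwd=0
After 6 (back): cur=Q back=2 fwd=1
After 7 (back): cur=J back=1 fwd=2
After 8 (back): cur=HOME back=0 fwd=3
After 9 (visit(M)): cur=M back=1 fwd=0
After 10 (back): cur=HOME back=0 fwd=1
After 11 (visit(L)): cur=L back=1 fwd=0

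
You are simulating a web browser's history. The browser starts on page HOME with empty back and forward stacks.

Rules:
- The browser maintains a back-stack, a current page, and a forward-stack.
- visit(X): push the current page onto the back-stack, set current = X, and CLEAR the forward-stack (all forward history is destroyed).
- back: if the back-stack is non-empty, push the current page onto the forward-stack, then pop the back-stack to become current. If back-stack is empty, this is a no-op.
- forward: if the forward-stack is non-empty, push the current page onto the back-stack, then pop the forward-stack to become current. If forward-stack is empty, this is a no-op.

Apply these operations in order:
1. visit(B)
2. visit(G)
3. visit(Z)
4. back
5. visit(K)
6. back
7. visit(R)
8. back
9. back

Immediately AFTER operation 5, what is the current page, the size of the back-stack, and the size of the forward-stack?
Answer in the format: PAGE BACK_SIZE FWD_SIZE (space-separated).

After 1 (visit(B)): cur=B back=1 fwd=0
After 2 (visit(G)): cur=G back=2 fwd=0
After 3 (visit(Z)): cur=Z back=3 fwd=0
After 4 (back): cur=G back=2 fwd=1
After 5 (visit(K)): cur=K back=3 fwd=0

K 3 0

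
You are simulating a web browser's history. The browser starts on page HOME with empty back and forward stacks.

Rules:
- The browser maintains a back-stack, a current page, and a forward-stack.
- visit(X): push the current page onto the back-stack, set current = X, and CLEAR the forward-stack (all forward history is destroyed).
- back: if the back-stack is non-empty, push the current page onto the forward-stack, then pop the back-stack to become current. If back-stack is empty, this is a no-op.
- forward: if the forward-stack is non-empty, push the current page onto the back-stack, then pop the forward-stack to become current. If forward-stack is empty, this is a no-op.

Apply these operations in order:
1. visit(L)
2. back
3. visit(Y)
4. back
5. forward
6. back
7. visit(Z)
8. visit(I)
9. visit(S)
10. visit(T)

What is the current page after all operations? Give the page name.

Answer: T

Derivation:
After 1 (visit(L)): cur=L back=1 fwd=0
After 2 (back): cur=HOME back=0 fwd=1
After 3 (visit(Y)): cur=Y back=1 fwd=0
After 4 (back): cur=HOME back=0 fwd=1
After 5 (forward): cur=Y back=1 fwd=0
After 6 (back): cur=HOME back=0 fwd=1
After 7 (visit(Z)): cur=Z back=1 fwd=0
After 8 (visit(I)): cur=I back=2 fwd=0
After 9 (visit(S)): cur=S back=3 fwd=0
After 10 (visit(T)): cur=T back=4 fwd=0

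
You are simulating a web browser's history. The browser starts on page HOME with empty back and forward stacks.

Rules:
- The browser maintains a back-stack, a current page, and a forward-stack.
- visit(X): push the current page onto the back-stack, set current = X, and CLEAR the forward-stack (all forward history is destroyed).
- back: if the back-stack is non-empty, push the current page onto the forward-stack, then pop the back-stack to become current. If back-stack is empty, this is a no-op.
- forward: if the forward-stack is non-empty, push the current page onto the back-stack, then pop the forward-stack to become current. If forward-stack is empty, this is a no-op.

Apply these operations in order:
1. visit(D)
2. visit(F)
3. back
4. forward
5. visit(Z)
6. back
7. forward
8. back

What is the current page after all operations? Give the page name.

After 1 (visit(D)): cur=D back=1 fwd=0
After 2 (visit(F)): cur=F back=2 fwd=0
After 3 (back): cur=D back=1 fwd=1
After 4 (forward): cur=F back=2 fwd=0
After 5 (visit(Z)): cur=Z back=3 fwd=0
After 6 (back): cur=F back=2 fwd=1
After 7 (forward): cur=Z back=3 fwd=0
After 8 (back): cur=F back=2 fwd=1

Answer: F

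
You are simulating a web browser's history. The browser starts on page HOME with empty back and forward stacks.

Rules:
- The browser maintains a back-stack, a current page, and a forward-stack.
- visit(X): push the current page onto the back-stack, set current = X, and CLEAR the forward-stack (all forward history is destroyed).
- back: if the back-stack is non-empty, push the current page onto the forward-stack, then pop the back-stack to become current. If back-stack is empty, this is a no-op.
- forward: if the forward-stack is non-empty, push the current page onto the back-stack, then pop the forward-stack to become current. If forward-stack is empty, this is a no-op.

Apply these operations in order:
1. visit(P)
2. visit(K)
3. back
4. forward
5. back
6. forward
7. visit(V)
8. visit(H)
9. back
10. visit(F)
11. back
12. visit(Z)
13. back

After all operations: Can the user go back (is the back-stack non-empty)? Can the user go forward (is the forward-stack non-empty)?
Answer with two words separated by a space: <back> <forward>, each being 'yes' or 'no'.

Answer: yes yes

Derivation:
After 1 (visit(P)): cur=P back=1 fwd=0
After 2 (visit(K)): cur=K back=2 fwd=0
After 3 (back): cur=P back=1 fwd=1
After 4 (forward): cur=K back=2 fwd=0
After 5 (back): cur=P back=1 fwd=1
After 6 (forward): cur=K back=2 fwd=0
After 7 (visit(V)): cur=V back=3 fwd=0
After 8 (visit(H)): cur=H back=4 fwd=0
After 9 (back): cur=V back=3 fwd=1
After 10 (visit(F)): cur=F back=4 fwd=0
After 11 (back): cur=V back=3 fwd=1
After 12 (visit(Z)): cur=Z back=4 fwd=0
After 13 (back): cur=V back=3 fwd=1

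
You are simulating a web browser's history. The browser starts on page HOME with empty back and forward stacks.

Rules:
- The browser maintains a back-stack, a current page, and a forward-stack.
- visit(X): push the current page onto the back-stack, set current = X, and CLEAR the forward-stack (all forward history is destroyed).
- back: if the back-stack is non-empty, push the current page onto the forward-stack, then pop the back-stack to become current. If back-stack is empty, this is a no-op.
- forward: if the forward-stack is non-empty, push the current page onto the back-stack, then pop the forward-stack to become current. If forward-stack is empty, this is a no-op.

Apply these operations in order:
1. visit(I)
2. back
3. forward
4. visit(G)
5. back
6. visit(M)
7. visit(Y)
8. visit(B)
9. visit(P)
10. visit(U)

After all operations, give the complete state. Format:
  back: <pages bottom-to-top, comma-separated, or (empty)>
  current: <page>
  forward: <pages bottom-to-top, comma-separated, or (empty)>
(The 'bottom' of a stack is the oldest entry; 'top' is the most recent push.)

After 1 (visit(I)): cur=I back=1 fwd=0
After 2 (back): cur=HOME back=0 fwd=1
After 3 (forward): cur=I back=1 fwd=0
After 4 (visit(G)): cur=G back=2 fwd=0
After 5 (back): cur=I back=1 fwd=1
After 6 (visit(M)): cur=M back=2 fwd=0
After 7 (visit(Y)): cur=Y back=3 fwd=0
After 8 (visit(B)): cur=B back=4 fwd=0
After 9 (visit(P)): cur=P back=5 fwd=0
After 10 (visit(U)): cur=U back=6 fwd=0

Answer: back: HOME,I,M,Y,B,P
current: U
forward: (empty)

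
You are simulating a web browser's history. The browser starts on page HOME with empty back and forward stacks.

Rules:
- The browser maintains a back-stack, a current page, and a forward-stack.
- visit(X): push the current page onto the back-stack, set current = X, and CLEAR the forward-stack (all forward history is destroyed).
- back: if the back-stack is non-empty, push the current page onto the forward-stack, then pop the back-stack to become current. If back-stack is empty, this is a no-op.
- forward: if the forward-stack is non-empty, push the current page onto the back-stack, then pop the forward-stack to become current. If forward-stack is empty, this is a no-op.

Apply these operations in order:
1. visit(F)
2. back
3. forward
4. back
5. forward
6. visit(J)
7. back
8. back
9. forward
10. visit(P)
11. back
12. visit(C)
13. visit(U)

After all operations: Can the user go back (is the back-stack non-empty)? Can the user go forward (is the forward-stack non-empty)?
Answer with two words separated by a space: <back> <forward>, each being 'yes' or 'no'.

After 1 (visit(F)): cur=F back=1 fwd=0
After 2 (back): cur=HOME back=0 fwd=1
After 3 (forward): cur=F back=1 fwd=0
After 4 (back): cur=HOME back=0 fwd=1
After 5 (forward): cur=F back=1 fwd=0
After 6 (visit(J)): cur=J back=2 fwd=0
After 7 (back): cur=F back=1 fwd=1
After 8 (back): cur=HOME back=0 fwd=2
After 9 (forward): cur=F back=1 fwd=1
After 10 (visit(P)): cur=P back=2 fwd=0
After 11 (back): cur=F back=1 fwd=1
After 12 (visit(C)): cur=C back=2 fwd=0
After 13 (visit(U)): cur=U back=3 fwd=0

Answer: yes no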